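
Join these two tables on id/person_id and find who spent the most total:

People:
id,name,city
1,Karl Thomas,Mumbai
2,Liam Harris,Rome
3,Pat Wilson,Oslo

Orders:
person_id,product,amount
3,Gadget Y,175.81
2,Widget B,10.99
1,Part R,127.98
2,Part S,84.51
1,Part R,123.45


Join on: people.id = orders.person_id

Joined rows:
  Pat Wilson (Oslo) bought Gadget Y for $175.81
  Liam Harris (Rome) bought Widget B for $10.99
  Karl Thomas (Mumbai) bought Part R for $127.98
  Liam Harris (Rome) bought Part S for $84.51
  Karl Thomas (Mumbai) bought Part R for $123.45

Total per person:
  Karl Thomas: $251.43
  Pat Wilson: $175.81
  Liam Harris: $95.50

Top spender: Karl Thomas ($251.43)

Karl Thomas ($251.43)


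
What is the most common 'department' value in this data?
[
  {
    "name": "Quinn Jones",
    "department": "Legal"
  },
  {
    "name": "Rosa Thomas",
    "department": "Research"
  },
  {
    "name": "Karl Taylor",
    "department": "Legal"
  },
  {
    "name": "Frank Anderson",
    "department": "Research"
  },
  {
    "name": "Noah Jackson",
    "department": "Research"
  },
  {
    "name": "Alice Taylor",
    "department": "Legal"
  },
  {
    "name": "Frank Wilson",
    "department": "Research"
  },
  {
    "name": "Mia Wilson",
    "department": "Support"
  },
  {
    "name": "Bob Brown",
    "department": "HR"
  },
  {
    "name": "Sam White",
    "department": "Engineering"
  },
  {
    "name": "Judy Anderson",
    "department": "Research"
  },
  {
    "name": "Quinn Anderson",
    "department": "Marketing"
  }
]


Counting 'department' values across 12 records:

  Research: 5 #####
  Legal: 3 ###
  Support: 1 #
  HR: 1 #
  Engineering: 1 #
  Marketing: 1 #

Most common: Research (5 times)

Research (5 times)


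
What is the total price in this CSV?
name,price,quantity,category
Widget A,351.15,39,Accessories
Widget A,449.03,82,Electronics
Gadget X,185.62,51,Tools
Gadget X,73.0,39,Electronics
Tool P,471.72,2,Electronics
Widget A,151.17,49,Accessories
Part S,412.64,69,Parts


Computing total price:
Values: [351.15, 449.03, 185.62, 73.0, 471.72, 151.17, 412.64]
Sum = 2094.33

2094.33


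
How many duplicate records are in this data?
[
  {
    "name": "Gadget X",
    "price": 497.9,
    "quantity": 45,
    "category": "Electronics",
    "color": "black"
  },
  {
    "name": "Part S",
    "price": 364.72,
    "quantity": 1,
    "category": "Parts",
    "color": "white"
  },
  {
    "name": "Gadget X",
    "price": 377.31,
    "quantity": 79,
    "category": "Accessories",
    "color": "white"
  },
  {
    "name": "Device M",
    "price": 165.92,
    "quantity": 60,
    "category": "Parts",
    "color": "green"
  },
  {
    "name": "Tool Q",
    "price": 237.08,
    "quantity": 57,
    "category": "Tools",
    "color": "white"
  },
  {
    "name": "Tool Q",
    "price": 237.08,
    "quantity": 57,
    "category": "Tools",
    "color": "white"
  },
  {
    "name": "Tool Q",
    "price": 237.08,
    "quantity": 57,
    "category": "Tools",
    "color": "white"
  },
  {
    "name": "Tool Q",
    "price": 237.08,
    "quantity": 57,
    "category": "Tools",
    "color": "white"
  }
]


Checking 8 records for duplicates:

  Row 1: Gadget X ($497.9, qty 45)
  Row 2: Part S ($364.72, qty 1)
  Row 3: Gadget X ($377.31, qty 79)
  Row 4: Device M ($165.92, qty 60)
  Row 5: Tool Q ($237.08, qty 57)
  Row 6: Tool Q ($237.08, qty 57) <-- DUPLICATE
  Row 7: Tool Q ($237.08, qty 57) <-- DUPLICATE
  Row 8: Tool Q ($237.08, qty 57) <-- DUPLICATE

Duplicates found: 3
Unique records: 5

3 duplicates, 5 unique


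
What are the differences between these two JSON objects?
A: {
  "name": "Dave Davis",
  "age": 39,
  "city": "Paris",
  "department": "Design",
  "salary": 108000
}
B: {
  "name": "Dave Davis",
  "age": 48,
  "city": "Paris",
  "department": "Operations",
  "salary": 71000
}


Comparing each field (in key order):
  name: same
  age: DIFFERENT
  city: same
  department: DIFFERENT
  salary: DIFFERENT
Differences:
  age: 39 -> 48
  department: Design -> Operations
  salary: 108000 -> 71000

3 field(s) changed

3 changes: age, department, salary


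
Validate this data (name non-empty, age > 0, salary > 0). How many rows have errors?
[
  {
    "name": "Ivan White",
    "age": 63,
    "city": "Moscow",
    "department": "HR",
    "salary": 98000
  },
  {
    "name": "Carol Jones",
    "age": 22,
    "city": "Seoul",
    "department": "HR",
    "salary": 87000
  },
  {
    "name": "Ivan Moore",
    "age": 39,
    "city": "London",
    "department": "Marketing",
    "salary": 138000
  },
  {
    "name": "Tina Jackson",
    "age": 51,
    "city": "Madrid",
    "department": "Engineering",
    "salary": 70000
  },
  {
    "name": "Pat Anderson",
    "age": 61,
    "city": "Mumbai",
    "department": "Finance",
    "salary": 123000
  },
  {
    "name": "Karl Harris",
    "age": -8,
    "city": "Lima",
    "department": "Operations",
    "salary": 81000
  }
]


Validating 6 records:
Rules: name non-empty, age > 0, salary > 0

  Row 1 (Ivan White): OK
  Row 2 (Carol Jones): OK
  Row 3 (Ivan Moore): OK
  Row 4 (Tina Jackson): OK
  Row 5 (Pat Anderson): OK
  Row 6 (Karl Harris): negative age: -8

Total errors: 1

1 errors


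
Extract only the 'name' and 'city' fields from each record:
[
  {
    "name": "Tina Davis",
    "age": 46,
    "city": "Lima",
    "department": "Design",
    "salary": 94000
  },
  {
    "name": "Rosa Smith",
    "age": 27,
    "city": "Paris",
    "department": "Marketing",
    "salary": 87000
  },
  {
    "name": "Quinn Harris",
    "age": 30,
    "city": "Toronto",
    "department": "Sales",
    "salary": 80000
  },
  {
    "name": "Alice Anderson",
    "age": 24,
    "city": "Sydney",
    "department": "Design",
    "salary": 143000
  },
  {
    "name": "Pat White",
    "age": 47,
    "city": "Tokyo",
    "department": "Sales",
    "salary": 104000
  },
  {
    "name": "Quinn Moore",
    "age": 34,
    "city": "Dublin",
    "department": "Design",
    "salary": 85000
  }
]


Original: 6 records with fields: name, age, city, department, salary
Keep: ['name', 'city']
Drop: ['age', 'department', 'salary']
Result: 6 records, 2 fields each

[
  {
    "name": "Tina Davis",
    "city": "Lima"
  },
  {
    "name": "Rosa Smith",
    "city": "Paris"
  },
  {
    "name": "Quinn Harris",
    "city": "Toronto"
  },
  {
    "name": "Alice Anderson",
    "city": "Sydney"
  },
  {
    "name": "Pat White",
    "city": "Tokyo"
  },
  {
    "name": "Quinn Moore",
    "city": "Dublin"
  }
]


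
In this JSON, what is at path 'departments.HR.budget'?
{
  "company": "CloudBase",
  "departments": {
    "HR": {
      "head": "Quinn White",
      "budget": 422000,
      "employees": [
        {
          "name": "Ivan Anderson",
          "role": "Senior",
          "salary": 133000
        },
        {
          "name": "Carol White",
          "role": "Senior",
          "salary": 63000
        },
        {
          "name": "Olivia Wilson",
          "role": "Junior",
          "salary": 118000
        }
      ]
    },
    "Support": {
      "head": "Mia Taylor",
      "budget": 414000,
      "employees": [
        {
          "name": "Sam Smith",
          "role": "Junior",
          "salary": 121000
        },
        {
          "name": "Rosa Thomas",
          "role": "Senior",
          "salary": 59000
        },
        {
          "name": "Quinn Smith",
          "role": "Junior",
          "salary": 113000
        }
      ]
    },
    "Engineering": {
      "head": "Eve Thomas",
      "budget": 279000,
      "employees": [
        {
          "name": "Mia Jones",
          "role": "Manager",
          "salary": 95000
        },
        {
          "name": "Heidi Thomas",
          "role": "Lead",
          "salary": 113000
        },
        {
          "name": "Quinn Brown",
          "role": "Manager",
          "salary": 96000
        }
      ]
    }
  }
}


Path: departments.HR.budget

Navigate:
  -> departments
  -> HR
  -> budget = 422000

422000


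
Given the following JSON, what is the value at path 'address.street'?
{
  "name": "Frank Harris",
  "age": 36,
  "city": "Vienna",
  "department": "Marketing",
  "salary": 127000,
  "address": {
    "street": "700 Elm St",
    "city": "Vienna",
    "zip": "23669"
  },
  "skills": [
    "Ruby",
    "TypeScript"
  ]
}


Query: address.street
Path: address -> street
Value: 700 Elm St

700 Elm St


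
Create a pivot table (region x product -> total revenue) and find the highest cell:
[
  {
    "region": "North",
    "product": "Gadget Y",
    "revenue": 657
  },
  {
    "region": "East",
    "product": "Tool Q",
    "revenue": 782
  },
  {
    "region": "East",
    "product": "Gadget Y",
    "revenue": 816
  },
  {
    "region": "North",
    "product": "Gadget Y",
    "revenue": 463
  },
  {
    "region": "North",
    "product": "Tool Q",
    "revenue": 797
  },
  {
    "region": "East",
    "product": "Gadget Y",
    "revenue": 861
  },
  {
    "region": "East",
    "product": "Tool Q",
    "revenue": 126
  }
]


Pivot: region (rows) x product (columns) -> total revenue

     Gadget Y      Tool Q      
East          1677           908  
North         1120           797  

Highest: East / Gadget Y = $1677

East / Gadget Y = $1677


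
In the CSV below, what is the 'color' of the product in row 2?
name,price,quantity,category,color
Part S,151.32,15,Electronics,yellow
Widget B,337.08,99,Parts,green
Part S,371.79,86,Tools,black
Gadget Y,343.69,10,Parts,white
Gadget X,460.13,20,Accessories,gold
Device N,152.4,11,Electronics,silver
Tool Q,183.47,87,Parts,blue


Query: Row 2 ('Widget B'), column 'color'
Value: green

green


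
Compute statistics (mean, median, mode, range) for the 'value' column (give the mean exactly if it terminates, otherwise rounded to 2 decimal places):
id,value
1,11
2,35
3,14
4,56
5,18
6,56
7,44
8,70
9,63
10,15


Data: [11, 35, 14, 56, 18, 56, 44, 70, 63, 15]
Count: 10
Sum: 382
Mean: 382/10 = 38.2
Sorted: [11, 14, 15, 18, 35, 44, 56, 56, 63, 70]
Median: 39.5
Mode: 56 (2 times)
Range: 70 - 11 = 59
Min: 11, Max: 70

mean=38.2, median=39.5, mode=56, range=59


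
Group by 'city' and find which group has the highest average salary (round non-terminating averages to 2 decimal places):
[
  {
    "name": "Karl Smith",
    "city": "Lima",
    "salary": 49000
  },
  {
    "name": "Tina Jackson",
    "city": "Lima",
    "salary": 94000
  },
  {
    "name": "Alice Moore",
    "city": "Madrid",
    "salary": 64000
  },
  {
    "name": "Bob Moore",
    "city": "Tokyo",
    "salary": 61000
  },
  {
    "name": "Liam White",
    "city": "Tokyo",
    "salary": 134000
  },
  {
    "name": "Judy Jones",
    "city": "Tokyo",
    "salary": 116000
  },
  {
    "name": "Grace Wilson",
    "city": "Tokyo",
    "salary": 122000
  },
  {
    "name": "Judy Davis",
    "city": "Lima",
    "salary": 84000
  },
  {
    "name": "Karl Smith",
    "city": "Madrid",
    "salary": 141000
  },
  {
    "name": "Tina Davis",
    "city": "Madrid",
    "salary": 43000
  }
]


Group by: city

Groups:
  Lima: 3 people, avg salary = 227000/3 ≈ $75666.67
  Madrid: 3 people, avg salary = 248000/3 ≈ $82666.67
  Tokyo: 4 people, avg salary = 433000/4 = $108250

Highest average salary: Tokyo ($108250)

Tokyo ($108250)


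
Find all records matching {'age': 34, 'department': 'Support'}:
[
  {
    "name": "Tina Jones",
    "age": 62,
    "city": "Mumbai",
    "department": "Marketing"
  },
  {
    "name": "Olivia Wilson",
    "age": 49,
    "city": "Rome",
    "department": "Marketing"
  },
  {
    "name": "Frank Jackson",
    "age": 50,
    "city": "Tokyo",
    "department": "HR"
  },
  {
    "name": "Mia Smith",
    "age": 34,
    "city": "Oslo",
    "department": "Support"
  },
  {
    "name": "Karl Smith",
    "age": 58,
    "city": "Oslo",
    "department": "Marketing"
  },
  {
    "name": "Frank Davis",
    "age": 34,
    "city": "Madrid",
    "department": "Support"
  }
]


Search criteria: {'age': 34, 'department': 'Support'}

Checking 6 records:
  Tina Jones: {age: 62, department: Marketing}
  Olivia Wilson: {age: 49, department: Marketing}
  Frank Jackson: {age: 50, department: HR}
  Mia Smith: {age: 34, department: Support} <-- MATCH
  Karl Smith: {age: 58, department: Marketing}
  Frank Davis: {age: 34, department: Support} <-- MATCH

Matches: ["Mia Smith", "Frank Davis"]

["Mia Smith", "Frank Davis"]


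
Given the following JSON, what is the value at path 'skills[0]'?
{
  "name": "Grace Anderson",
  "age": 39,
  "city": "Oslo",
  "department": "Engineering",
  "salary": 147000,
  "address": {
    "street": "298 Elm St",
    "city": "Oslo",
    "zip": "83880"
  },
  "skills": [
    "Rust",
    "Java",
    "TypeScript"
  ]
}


Query: skills[0]
Path: skills -> first element
Value: Rust

Rust


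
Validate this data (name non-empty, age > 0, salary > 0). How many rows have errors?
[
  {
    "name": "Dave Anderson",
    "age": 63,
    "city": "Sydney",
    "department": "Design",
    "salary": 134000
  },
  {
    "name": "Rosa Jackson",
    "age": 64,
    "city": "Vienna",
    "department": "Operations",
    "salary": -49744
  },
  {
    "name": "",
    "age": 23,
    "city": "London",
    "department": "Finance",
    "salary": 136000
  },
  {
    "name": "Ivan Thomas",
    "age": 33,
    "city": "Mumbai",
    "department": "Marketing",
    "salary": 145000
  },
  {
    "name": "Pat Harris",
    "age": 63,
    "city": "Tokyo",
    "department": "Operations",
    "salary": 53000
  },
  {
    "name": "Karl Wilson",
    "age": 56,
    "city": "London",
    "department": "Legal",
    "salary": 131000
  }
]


Validating 6 records:
Rules: name non-empty, age > 0, salary > 0

  Row 1 (Dave Anderson): OK
  Row 2 (Rosa Jackson): negative salary: -49744
  Row 3 (???): empty name
  Row 4 (Ivan Thomas): OK
  Row 5 (Pat Harris): OK
  Row 6 (Karl Wilson): OK

Total errors: 2

2 errors


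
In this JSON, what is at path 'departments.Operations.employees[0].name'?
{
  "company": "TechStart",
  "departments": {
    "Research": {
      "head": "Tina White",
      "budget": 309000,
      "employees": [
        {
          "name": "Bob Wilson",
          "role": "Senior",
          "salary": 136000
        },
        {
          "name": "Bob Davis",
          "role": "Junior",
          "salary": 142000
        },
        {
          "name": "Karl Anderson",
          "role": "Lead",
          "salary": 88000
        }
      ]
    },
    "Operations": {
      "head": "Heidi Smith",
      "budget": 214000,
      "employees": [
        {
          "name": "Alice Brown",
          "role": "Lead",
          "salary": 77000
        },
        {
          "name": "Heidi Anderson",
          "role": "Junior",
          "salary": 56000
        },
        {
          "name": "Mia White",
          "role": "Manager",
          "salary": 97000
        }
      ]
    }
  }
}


Path: departments.Operations.employees[0].name

Navigate:
  -> departments
  -> Operations
  -> employees[0].name = 'Alice Brown'

Alice Brown


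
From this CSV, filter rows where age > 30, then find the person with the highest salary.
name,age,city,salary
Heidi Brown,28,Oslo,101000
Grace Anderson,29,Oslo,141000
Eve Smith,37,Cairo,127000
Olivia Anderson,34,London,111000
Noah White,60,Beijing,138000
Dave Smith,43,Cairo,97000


Filter: age > 30
Sort by: salary (descending)

Filtered records (4):
  Noah White, age 60, salary $138000
  Eve Smith, age 37, salary $127000
  Olivia Anderson, age 34, salary $111000
  Dave Smith, age 43, salary $97000

Highest salary: Noah White ($138000)

Noah White


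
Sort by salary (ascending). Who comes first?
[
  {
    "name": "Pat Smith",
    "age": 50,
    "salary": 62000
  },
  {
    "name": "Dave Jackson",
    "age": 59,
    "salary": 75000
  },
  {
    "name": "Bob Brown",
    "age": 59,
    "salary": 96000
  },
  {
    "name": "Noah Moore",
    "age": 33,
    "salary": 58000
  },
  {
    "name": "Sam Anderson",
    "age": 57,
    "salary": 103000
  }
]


Sort by: salary (ascending)

Sorted order:
  1. Noah Moore (salary = 58000)
  2. Pat Smith (salary = 62000)
  3. Dave Jackson (salary = 75000)
  4. Bob Brown (salary = 96000)
  5. Sam Anderson (salary = 103000)

First: Noah Moore

Noah Moore


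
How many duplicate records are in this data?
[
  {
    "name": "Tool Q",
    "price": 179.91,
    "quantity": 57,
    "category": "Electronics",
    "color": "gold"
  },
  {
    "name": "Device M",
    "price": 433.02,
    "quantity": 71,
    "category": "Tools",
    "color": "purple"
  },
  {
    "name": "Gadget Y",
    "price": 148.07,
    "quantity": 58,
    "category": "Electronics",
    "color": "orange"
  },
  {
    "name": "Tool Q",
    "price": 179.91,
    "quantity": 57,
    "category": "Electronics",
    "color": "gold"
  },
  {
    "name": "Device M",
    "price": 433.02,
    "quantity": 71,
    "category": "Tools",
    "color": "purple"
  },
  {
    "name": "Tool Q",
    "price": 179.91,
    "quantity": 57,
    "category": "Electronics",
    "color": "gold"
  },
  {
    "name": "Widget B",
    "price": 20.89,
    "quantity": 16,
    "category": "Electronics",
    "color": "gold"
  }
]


Checking 7 records for duplicates:

  Row 1: Tool Q ($179.91, qty 57)
  Row 2: Device M ($433.02, qty 71)
  Row 3: Gadget Y ($148.07, qty 58)
  Row 4: Tool Q ($179.91, qty 57) <-- DUPLICATE
  Row 5: Device M ($433.02, qty 71) <-- DUPLICATE
  Row 6: Tool Q ($179.91, qty 57) <-- DUPLICATE
  Row 7: Widget B ($20.89, qty 16)

Duplicates found: 3
Unique records: 4

3 duplicates, 4 unique


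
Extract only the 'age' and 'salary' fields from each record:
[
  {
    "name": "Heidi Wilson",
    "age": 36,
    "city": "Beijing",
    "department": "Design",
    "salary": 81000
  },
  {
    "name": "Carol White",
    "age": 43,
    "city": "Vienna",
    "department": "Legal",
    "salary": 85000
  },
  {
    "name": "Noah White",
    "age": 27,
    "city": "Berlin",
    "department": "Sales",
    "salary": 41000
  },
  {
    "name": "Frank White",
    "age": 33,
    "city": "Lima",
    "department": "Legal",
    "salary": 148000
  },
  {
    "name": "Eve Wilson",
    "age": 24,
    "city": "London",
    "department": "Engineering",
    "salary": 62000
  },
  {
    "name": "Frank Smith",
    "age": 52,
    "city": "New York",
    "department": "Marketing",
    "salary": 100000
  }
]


Original: 6 records with fields: name, age, city, department, salary
Keep: ['age', 'salary']
Drop: ['name', 'city', 'department']
Result: 6 records, 2 fields each

[
  {
    "age": 36,
    "salary": 81000
  },
  {
    "age": 43,
    "salary": 85000
  },
  {
    "age": 27,
    "salary": 41000
  },
  {
    "age": 33,
    "salary": 148000
  },
  {
    "age": 24,
    "salary": 62000
  },
  {
    "age": 52,
    "salary": 100000
  }
]


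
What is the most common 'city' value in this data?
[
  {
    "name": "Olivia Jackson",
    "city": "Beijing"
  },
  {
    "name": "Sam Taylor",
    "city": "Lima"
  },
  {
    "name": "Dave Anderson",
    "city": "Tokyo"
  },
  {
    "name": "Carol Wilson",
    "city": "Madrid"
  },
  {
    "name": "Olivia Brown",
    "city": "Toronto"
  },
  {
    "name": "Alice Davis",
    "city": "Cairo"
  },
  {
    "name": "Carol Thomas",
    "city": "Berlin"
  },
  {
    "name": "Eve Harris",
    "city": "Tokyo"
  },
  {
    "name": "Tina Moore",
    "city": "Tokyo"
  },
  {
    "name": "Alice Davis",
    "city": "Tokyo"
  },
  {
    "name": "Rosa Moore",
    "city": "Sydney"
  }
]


Counting 'city' values across 11 records:

  Tokyo: 4 ####
  Beijing: 1 #
  Lima: 1 #
  Madrid: 1 #
  Toronto: 1 #
  Cairo: 1 #
  Berlin: 1 #
  Sydney: 1 #

Most common: Tokyo (4 times)

Tokyo (4 times)


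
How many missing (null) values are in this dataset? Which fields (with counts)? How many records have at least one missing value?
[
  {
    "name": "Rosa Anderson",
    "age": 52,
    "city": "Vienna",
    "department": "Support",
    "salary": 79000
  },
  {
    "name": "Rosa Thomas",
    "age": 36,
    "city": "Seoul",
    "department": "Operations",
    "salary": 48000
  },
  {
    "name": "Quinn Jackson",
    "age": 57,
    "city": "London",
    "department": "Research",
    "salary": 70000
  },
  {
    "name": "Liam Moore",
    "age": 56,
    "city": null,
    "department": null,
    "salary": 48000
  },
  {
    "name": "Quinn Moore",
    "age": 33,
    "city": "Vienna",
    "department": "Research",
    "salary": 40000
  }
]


Checking for missing (null) values in 5 records:

  Rosa Anderson: complete
  Rosa Thomas: complete
  Quinn Jackson: complete
  Liam Moore: city, department
  Quinn Moore: complete

Per field:
  name: 0 missing
  age: 0 missing
  city: 1 missing
  department: 1 missing
  salary: 0 missing

Total missing values: 2
Records with any missing: 1

2 missing values (city: 1, department: 1); 1 incomplete records


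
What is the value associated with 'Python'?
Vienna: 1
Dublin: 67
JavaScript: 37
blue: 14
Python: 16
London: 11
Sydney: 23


Looking up key 'Python'
Value: 16

16


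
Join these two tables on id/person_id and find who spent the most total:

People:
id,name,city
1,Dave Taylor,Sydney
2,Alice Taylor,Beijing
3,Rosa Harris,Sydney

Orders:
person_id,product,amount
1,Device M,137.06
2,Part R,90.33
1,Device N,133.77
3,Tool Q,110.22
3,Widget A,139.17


Join on: people.id = orders.person_id

Joined rows:
  Dave Taylor (Sydney) bought Device M for $137.06
  Alice Taylor (Beijing) bought Part R for $90.33
  Dave Taylor (Sydney) bought Device N for $133.77
  Rosa Harris (Sydney) bought Tool Q for $110.22
  Rosa Harris (Sydney) bought Widget A for $139.17

Total per person:
  Dave Taylor: $270.83
  Rosa Harris: $249.39
  Alice Taylor: $90.33

Top spender: Dave Taylor ($270.83)

Dave Taylor ($270.83)


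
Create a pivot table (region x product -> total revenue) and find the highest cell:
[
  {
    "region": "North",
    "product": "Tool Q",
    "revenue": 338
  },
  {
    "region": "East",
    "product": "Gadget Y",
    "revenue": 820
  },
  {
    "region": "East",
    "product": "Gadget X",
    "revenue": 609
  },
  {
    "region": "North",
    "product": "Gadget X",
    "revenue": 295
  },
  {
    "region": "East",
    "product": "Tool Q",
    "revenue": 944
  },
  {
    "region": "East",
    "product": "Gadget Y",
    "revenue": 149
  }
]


Pivot: region (rows) x product (columns) -> total revenue

     Gadget X      Gadget Y      Tool Q      
East           609           969           944  
North          295             0           338  

Highest: East / Gadget Y = $969

East / Gadget Y = $969


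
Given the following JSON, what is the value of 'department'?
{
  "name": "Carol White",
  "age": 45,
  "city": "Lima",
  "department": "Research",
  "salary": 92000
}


Looking up field 'department'
Value: Research

Research


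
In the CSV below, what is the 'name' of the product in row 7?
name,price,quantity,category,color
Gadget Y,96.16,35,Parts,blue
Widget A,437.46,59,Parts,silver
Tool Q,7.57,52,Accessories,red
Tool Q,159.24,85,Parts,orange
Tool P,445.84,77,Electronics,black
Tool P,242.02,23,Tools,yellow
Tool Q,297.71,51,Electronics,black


Query: Row 7 ('Tool Q'), column 'name'
Value: Tool Q

Tool Q


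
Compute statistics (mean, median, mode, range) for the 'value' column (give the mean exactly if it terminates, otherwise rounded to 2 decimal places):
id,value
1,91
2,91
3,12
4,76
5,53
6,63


Data: [91, 91, 12, 76, 53, 63]
Count: 6
Sum: 386
Mean: 386/6 ≈ 64.33 (rounded to 2 decimal places)
Sorted: [12, 53, 63, 76, 91, 91]
Median: 69.5
Mode: 91 (2 times)
Range: 91 - 12 = 79
Min: 12, Max: 91

mean≈64.33, median=69.5, mode=91, range=79


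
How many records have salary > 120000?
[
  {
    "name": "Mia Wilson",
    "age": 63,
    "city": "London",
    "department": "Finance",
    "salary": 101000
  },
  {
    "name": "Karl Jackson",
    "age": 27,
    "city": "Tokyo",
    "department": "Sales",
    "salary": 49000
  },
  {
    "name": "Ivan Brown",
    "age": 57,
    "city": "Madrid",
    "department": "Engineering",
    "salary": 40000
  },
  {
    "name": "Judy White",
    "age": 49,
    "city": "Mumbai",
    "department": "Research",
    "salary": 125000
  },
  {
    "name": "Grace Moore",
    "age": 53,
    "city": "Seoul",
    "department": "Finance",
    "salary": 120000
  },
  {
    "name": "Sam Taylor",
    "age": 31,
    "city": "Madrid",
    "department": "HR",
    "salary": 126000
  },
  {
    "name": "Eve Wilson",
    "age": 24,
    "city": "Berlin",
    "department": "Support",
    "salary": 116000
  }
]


Data: 7 records
Condition: salary > 120000

Checking each record:
  Mia Wilson: 101000
  Karl Jackson: 49000
  Ivan Brown: 40000
  Judy White: 125000 MATCH
  Grace Moore: 120000
  Sam Taylor: 126000 MATCH
  Eve Wilson: 116000

Count: 2

2


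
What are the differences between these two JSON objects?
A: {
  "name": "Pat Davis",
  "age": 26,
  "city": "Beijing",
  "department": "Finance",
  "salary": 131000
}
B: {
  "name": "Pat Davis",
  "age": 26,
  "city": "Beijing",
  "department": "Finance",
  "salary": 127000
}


Comparing each field (in key order):
  name: same
  age: same
  city: same
  department: same
  salary: DIFFERENT
Differences:
  salary: 131000 -> 127000

1 field(s) changed

1 change: salary


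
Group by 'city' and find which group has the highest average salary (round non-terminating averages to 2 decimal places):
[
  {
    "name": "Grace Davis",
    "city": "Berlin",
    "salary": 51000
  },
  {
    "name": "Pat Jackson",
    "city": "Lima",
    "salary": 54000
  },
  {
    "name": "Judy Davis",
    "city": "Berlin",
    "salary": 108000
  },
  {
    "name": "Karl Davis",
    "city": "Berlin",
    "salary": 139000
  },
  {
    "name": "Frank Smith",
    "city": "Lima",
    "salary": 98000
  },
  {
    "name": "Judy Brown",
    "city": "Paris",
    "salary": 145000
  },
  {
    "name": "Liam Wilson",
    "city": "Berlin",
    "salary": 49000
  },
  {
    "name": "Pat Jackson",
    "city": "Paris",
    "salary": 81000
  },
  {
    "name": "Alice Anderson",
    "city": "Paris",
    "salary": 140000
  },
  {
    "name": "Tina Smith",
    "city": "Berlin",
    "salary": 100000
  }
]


Group by: city

Groups:
  Berlin: 5 people, avg salary = 447000/5 = $89400
  Lima: 2 people, avg salary = 152000/2 = $76000
  Paris: 3 people, avg salary = 366000/3 = $122000

Highest average salary: Paris ($122000)

Paris ($122000)


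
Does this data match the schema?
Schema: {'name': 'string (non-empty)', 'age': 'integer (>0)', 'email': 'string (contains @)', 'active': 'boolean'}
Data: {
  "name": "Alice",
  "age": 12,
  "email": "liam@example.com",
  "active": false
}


Validating each field against schema:
  name: OK (non-empty string)
  age: OK (positive integer)
  email: OK (string with @)
  active: OK (boolean)

Result: VALID

VALID


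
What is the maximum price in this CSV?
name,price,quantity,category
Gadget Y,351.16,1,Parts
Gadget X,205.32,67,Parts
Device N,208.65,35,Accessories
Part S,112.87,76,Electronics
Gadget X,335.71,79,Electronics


Computing maximum price:
Values: [351.16, 205.32, 208.65, 112.87, 335.71]
Max = 351.16

351.16


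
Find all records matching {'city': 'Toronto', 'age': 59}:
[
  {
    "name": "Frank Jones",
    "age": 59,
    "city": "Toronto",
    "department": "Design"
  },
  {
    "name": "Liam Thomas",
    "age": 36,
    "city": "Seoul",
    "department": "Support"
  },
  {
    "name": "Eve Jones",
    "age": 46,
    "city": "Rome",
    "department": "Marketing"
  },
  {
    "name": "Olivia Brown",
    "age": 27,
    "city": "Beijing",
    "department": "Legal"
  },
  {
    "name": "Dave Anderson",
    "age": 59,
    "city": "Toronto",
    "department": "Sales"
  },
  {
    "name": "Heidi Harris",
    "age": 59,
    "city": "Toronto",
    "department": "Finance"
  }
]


Search criteria: {'city': 'Toronto', 'age': 59}

Checking 6 records:
  Frank Jones: {city: Toronto, age: 59} <-- MATCH
  Liam Thomas: {city: Seoul, age: 36}
  Eve Jones: {city: Rome, age: 46}
  Olivia Brown: {city: Beijing, age: 27}
  Dave Anderson: {city: Toronto, age: 59} <-- MATCH
  Heidi Harris: {city: Toronto, age: 59} <-- MATCH

Matches: ["Frank Jones", "Dave Anderson", "Heidi Harris"]

["Frank Jones", "Dave Anderson", "Heidi Harris"]


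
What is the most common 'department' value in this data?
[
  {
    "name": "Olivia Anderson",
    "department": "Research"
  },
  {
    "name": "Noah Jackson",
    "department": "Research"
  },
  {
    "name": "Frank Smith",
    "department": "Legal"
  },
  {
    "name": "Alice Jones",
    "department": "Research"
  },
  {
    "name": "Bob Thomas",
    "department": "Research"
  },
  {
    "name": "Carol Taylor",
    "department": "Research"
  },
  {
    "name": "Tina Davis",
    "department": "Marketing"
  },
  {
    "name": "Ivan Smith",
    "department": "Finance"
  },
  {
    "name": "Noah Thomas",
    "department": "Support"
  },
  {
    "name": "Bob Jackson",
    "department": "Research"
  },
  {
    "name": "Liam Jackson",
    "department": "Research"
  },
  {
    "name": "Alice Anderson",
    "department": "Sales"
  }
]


Counting 'department' values across 12 records:

  Research: 7 #######
  Legal: 1 #
  Marketing: 1 #
  Finance: 1 #
  Support: 1 #
  Sales: 1 #

Most common: Research (7 times)

Research (7 times)


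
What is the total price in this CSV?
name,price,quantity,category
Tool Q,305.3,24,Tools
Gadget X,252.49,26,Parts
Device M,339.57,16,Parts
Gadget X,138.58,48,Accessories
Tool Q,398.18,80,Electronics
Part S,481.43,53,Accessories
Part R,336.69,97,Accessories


Computing total price:
Values: [305.3, 252.49, 339.57, 138.58, 398.18, 481.43, 336.69]
Sum = 2252.24

2252.24


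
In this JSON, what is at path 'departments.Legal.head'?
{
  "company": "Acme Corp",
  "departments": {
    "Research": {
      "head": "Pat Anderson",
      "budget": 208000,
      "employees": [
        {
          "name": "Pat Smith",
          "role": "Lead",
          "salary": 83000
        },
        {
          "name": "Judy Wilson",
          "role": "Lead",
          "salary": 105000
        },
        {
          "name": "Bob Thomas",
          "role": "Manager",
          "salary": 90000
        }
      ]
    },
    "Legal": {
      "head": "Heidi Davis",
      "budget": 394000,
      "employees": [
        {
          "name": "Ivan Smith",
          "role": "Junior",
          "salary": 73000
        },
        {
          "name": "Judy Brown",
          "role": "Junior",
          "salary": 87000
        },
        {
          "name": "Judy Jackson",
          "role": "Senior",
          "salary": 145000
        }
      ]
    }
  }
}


Path: departments.Legal.head

Navigate:
  -> departments
  -> Legal
  -> head = 'Heidi Davis'

Heidi Davis


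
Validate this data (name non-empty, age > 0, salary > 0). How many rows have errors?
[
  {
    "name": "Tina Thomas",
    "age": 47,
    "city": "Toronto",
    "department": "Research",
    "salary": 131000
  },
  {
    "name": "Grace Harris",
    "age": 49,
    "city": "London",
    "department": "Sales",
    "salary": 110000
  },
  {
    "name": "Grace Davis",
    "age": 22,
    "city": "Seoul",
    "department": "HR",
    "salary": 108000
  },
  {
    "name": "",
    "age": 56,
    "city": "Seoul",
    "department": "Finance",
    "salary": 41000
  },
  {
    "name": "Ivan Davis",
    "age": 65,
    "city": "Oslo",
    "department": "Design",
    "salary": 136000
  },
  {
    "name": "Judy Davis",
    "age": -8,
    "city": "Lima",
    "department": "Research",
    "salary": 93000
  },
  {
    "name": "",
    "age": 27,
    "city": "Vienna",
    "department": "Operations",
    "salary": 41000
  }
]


Validating 7 records:
Rules: name non-empty, age > 0, salary > 0

  Row 1 (Tina Thomas): OK
  Row 2 (Grace Harris): OK
  Row 3 (Grace Davis): OK
  Row 4 (???): empty name
  Row 5 (Ivan Davis): OK
  Row 6 (Judy Davis): negative age: -8
  Row 7 (???): empty name

Total errors: 3

3 errors


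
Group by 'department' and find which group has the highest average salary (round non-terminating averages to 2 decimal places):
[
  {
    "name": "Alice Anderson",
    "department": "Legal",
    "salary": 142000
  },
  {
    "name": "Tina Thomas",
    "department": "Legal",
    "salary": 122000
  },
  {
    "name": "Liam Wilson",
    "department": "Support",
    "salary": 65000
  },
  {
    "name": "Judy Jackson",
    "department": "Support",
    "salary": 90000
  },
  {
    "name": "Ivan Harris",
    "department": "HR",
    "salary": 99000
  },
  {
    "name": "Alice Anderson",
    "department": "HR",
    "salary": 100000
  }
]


Group by: department

Groups:
  HR: 2 people, avg salary = 199000/2 = $99500
  Legal: 2 people, avg salary = 264000/2 = $132000
  Support: 2 people, avg salary = 155000/2 = $77500

Highest average salary: Legal ($132000)

Legal ($132000)


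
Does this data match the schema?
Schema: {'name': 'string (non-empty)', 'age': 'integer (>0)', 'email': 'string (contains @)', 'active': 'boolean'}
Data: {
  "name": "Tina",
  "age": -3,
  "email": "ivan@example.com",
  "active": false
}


Validating each field against schema:
  name: OK (non-empty string)
  age: FAIL (-3 is not > 0)
  email: OK (string with @)
  active: OK (boolean)

Result: INVALID (1 error: age)

INVALID (1 error: age)


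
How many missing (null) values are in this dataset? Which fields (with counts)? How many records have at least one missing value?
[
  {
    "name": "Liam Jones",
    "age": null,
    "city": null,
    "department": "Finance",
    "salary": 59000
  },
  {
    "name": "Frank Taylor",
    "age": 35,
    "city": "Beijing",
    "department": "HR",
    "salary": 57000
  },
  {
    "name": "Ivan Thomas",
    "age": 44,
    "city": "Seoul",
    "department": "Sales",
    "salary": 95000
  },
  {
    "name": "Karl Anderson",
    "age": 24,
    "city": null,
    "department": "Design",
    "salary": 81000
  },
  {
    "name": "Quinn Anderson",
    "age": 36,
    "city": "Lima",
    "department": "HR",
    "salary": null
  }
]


Checking for missing (null) values in 5 records:

  Liam Jones: age, city
  Frank Taylor: complete
  Ivan Thomas: complete
  Karl Anderson: city
  Quinn Anderson: salary

Per field:
  name: 0 missing
  age: 1 missing
  city: 2 missing
  department: 0 missing
  salary: 1 missing

Total missing values: 4
Records with any missing: 3

4 missing values (age: 1, city: 2, salary: 1); 3 incomplete records


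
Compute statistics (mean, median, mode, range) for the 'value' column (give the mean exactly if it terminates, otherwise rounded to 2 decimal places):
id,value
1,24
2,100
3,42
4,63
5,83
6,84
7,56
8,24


Data: [24, 100, 42, 63, 83, 84, 56, 24]
Count: 8
Sum: 476
Mean: 476/8 = 59.5
Sorted: [24, 24, 42, 56, 63, 83, 84, 100]
Median: 59.5
Mode: 24 (2 times)
Range: 100 - 24 = 76
Min: 24, Max: 100

mean=59.5, median=59.5, mode=24, range=76


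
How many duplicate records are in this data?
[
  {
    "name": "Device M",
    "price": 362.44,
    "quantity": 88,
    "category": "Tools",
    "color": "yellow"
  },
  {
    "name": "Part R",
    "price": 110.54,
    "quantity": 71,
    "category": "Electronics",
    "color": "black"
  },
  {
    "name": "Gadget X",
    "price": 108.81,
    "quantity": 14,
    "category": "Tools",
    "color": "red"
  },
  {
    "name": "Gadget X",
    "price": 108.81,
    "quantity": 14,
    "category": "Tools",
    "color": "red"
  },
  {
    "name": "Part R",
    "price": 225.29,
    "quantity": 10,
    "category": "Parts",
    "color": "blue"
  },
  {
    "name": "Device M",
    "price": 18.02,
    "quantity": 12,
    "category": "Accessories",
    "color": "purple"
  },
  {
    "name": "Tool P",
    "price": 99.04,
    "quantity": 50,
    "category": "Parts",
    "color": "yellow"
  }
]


Checking 7 records for duplicates:

  Row 1: Device M ($362.44, qty 88)
  Row 2: Part R ($110.54, qty 71)
  Row 3: Gadget X ($108.81, qty 14)
  Row 4: Gadget X ($108.81, qty 14) <-- DUPLICATE
  Row 5: Part R ($225.29, qty 10)
  Row 6: Device M ($18.02, qty 12)
  Row 7: Tool P ($99.04, qty 50)

Duplicates found: 1
Unique records: 6

1 duplicates, 6 unique


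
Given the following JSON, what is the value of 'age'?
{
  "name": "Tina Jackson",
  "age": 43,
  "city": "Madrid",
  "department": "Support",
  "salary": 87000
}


Looking up field 'age'
Value: 43

43


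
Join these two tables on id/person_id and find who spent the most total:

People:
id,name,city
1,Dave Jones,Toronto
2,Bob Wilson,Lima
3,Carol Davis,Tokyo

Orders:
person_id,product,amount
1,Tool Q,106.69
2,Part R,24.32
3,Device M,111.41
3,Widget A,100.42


Join on: people.id = orders.person_id

Joined rows:
  Dave Jones (Toronto) bought Tool Q for $106.69
  Bob Wilson (Lima) bought Part R for $24.32
  Carol Davis (Tokyo) bought Device M for $111.41
  Carol Davis (Tokyo) bought Widget A for $100.42

Total per person:
  Carol Davis: $211.83
  Dave Jones: $106.69
  Bob Wilson: $24.32

Top spender: Carol Davis ($211.83)

Carol Davis ($211.83)


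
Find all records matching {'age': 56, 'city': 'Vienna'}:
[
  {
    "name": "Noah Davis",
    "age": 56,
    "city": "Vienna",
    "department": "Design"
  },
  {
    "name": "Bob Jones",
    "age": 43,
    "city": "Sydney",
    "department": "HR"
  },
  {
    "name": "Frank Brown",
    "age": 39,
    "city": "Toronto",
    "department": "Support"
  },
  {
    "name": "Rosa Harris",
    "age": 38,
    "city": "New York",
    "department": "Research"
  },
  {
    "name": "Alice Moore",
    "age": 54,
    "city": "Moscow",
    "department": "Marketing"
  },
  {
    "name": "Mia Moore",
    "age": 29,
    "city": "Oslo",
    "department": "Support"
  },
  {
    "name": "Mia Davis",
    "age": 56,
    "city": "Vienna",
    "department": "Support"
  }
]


Search criteria: {'age': 56, 'city': 'Vienna'}

Checking 7 records:
  Noah Davis: {age: 56, city: Vienna} <-- MATCH
  Bob Jones: {age: 43, city: Sydney}
  Frank Brown: {age: 39, city: Toronto}
  Rosa Harris: {age: 38, city: New York}
  Alice Moore: {age: 54, city: Moscow}
  Mia Moore: {age: 29, city: Oslo}
  Mia Davis: {age: 56, city: Vienna} <-- MATCH

Matches: ["Noah Davis", "Mia Davis"]

["Noah Davis", "Mia Davis"]


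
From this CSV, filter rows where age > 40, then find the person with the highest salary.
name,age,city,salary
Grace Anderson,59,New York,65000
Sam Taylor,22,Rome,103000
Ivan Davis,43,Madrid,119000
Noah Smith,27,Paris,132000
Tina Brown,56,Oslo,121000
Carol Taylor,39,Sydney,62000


Filter: age > 40
Sort by: salary (descending)

Filtered records (3):
  Tina Brown, age 56, salary $121000
  Ivan Davis, age 43, salary $119000
  Grace Anderson, age 59, salary $65000

Highest salary: Tina Brown ($121000)

Tina Brown


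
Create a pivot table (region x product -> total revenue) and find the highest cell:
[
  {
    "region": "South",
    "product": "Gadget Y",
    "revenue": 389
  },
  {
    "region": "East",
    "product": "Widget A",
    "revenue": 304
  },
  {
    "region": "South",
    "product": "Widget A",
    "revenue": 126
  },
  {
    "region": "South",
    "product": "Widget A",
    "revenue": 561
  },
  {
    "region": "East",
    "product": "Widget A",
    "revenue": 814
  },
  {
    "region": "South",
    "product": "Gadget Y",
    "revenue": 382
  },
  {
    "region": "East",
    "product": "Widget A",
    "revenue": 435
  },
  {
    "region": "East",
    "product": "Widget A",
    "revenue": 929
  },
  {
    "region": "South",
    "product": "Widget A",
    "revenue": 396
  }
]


Pivot: region (rows) x product (columns) -> total revenue

     Gadget Y      Widget A    
East             0          2482  
South          771          1083  

Highest: East / Widget A = $2482

East / Widget A = $2482


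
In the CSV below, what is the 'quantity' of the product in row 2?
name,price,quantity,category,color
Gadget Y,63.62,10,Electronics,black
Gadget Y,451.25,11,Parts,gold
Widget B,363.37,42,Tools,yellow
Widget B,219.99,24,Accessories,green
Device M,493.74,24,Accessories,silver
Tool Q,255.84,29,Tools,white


Query: Row 2 ('Gadget Y'), column 'quantity'
Value: 11

11


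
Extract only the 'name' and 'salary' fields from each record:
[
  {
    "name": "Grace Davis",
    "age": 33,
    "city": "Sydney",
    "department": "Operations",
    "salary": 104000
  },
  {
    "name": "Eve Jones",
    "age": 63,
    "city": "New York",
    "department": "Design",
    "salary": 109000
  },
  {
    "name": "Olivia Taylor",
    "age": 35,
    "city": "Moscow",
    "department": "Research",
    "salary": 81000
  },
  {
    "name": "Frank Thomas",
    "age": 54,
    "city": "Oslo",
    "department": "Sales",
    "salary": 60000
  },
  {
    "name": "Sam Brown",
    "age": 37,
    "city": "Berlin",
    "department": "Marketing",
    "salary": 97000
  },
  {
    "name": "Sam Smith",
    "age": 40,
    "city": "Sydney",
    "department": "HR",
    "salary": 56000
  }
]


Original: 6 records with fields: name, age, city, department, salary
Keep: ['name', 'salary']
Drop: ['age', 'city', 'department']
Result: 6 records, 2 fields each

[
  {
    "name": "Grace Davis",
    "salary": 104000
  },
  {
    "name": "Eve Jones",
    "salary": 109000
  },
  {
    "name": "Olivia Taylor",
    "salary": 81000
  },
  {
    "name": "Frank Thomas",
    "salary": 60000
  },
  {
    "name": "Sam Brown",
    "salary": 97000
  },
  {
    "name": "Sam Smith",
    "salary": 56000
  }
]
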